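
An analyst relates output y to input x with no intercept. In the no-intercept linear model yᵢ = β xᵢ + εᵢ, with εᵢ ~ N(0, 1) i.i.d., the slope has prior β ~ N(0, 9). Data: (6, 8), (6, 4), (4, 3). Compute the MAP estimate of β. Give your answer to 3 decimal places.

log p(β | y) = −Σ(yᵢ − βxᵢ)²/(2·1) − β²/(2·9) + const.
Setting the derivative to zero: Σxᵢ(yᵢ − βxᵢ)/1 − β/9 = 0, so β = Σxᵢyᵢ / (Σxᵢ² + σ²/τ²).
Σxᵢyᵢ = 6·8 + 6·4 + 4·3 = 84; Σxᵢ² = 88; σ²/τ² = 1/9.
β̂_MAP = 84 / (88 + 1/9) = 84/(793/9) = 756/793 ≈ 0.953.

β̂_MAP = 0.953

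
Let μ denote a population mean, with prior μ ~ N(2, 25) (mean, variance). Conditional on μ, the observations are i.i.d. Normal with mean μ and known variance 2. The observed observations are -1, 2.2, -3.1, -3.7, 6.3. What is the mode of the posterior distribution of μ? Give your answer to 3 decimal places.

n = 5; x̄ = ((-1) + 2.2 + (-3.1) + (-3.7) + 6.3)/5 = 0.7/5 = 0.14.
For a Normal prior and Normal likelihood with known variance, the posterior is Normal; its mode equals its mean, the precision-weighted average.
Prior precision 1/σ₀² = 1/25 = 0.04; data precision n/σ² = 5/2 = 2.5.
μ̂ = (0.04·2 + 2.5·0.14) / (0.04 + 2.5) = 0.43/2.54 = 43/254 ≈ 0.169.

μ̂_MAP = 0.169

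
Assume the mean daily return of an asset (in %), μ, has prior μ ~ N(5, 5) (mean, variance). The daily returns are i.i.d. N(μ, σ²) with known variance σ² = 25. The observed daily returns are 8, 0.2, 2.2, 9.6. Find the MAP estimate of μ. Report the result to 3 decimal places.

μ̂_MAP = 5.000

n = 4; x̄ = (8 + 0.2 + 2.2 + 9.6)/4 = 20/4 = 5.
For a Normal prior and Normal likelihood with known variance, the posterior is Normal; its mode equals its mean, the precision-weighted average.
Prior precision 1/σ₀² = 1/5 = 0.2; data precision n/σ² = 4/25 = 0.16.
μ̂ = (0.2·5 + 0.16·5) / (0.2 + 0.16) = 1.8/0.36 = 5.000.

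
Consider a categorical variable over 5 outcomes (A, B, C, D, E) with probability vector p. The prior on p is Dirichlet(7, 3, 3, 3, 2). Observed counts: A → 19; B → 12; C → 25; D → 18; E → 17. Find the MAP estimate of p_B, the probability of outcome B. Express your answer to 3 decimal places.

The posterior is Dirichlet(αᵢ + nᵢ) = Dirichlet(26, 15, 28, 21, 19).
For a Dirichlet(a₁,…,a_K) with all aᵢ > 1, the mode has j-th component (aⱼ − 1)/(Σaᵢ − K).
Here Σaᵢ = 109 and K = 5, so p_B = (15 − 1)/(109 − 5) = 14/104 ≈ 0.135.

MAP estimate of p_B = 0.135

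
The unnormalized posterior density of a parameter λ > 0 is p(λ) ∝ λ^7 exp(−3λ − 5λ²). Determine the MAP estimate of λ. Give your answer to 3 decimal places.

λ̂_MAP = 0.700

ℓ'(λ) = 7/λ − 3 − 10λ. Setting this to zero and multiplying by λ: 10λ² + 3λ − 7 = 0.
λ = (−3 + √(3² + 4·10·7)) / (2·10) = (−3 + √289) / 20 = (−3 + 17)/20 = 7/10.
ℓ''(λ) = −7/λ² − 10 < 0, confirming a maximum.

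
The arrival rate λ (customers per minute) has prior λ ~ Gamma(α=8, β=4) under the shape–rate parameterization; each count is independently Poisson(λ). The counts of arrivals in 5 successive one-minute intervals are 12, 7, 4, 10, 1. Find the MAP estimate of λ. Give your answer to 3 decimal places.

λ̂_MAP = 4.556

Σxᵢ = 12+7+4+10+1 = 34, with n = 5.
Posterior ∝ λ^7e^(−4λ) · λ^34e^(−5λ) = λ^41e^(−9λ), i.e. Gamma(shape=42, rate=9).
The mode of a Gamma(a, b) with a ≥ 1 (shape–rate) is (a−1)/b = 41/9 ≈ 4.556.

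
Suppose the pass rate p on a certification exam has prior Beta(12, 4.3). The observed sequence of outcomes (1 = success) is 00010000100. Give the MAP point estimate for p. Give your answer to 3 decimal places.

p̂_MAP = 0.514

Prior: Beta(12, 4.3).
Data: 2 successes in 11 trials (from the sequence). The binomial likelihood contributes p^2(1−p)^9, so the posterior is Beta(12+2, 4.3+9) = Beta(14, 13.3).
For Beta(a, b) with a, b > 1 the mode is (a−1)/(a+b−2) = 13/25.3 ≈ 0.514.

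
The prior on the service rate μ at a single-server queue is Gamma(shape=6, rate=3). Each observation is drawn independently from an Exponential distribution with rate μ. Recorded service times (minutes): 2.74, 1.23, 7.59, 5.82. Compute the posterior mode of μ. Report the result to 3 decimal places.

μ̂_MAP = 0.442

The Exponential(rate=μ) likelihood is ∝ μ^n e^(−μΣtᵢ). Here n = 4 and Σtᵢ = 2.74 + 1.23 + 7.59 + 5.82 = 17.38.
Posterior ∝ μ^5e^(−3μ) · μ^4e^(−17.38μ) = μ^9e^(−20.38μ), i.e. Gamma(10, 20.38).
Mode = (a−1)/b = 9/20.38 ≈ 0.442.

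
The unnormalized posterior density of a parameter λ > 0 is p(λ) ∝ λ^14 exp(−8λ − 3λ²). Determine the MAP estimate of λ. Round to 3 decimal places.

λ̂_MAP = 1.000

ℓ'(λ) = 14/λ − 8 − 6λ. Setting this to zero and multiplying by λ: 6λ² + 8λ − 14 = 0.
λ = (−8 + √(8² + 4·6·14)) / (2·6) = (−8 + √400) / 12 = (−8 + 20)/12 = 1.
ℓ''(λ) = −14/λ² − 6 < 0, confirming a maximum.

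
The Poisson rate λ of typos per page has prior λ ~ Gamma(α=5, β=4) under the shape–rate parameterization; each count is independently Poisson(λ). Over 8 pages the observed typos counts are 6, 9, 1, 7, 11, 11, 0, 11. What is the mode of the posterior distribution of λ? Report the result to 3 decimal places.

λ̂_MAP = 5.000

Σxᵢ = 6+9+1+7+11+11+0+11 = 56, with n = 8.
Posterior ∝ λ^4e^(−4λ) · λ^56e^(−8λ) = λ^60e^(−12λ), i.e. Gamma(shape=61, rate=12).
The mode of a Gamma(a, b) with a ≥ 1 (shape–rate) is (a−1)/b = 60/12 ≈ 5.000.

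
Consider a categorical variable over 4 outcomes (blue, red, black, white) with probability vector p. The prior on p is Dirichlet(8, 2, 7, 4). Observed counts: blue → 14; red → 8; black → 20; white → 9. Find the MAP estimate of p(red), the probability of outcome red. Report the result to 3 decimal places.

MAP estimate of p(red) = 0.132

The posterior is Dirichlet(αᵢ + nᵢ) = Dirichlet(22, 10, 27, 13).
For a Dirichlet(a₁,…,a_K) with all aᵢ > 1, the mode has j-th component (aⱼ − 1)/(Σaᵢ − K).
Here Σaᵢ = 72 and K = 4, so p(red) = (10 − 1)/(72 − 4) = 9/68 ≈ 0.132.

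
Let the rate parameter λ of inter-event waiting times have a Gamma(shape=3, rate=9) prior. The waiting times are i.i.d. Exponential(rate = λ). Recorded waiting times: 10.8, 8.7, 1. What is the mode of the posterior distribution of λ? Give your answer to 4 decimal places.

The Exponential(rate=λ) likelihood is ∝ λ^n e^(−λΣtᵢ). Here n = 3 and Σtᵢ = 10.8 + 8.7 + 1 = 20.5.
Posterior ∝ λ^2e^(−9λ) · λ^3e^(−20.5λ) = λ^5e^(−29.5λ), i.e. Gamma(6, 29.5).
Mode = (a−1)/b = 5/29.5 ≈ 0.1695.

λ̂_MAP = 0.1695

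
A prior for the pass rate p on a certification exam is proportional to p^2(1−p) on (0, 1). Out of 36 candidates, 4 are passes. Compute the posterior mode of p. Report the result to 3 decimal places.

p̂_MAP = 0.154

The prior density ∝ p^2(1−p)^1 is the kernel of Beta(3, 2).
Data: 4 successes in 36 trials. The binomial likelihood contributes p^4(1−p)^32, so the posterior is Beta(3+4, 2+32) = Beta(7, 34).
For Beta(a, b) with a, b > 1 the mode is (a−1)/(a+b−2) = 6/39 ≈ 0.154.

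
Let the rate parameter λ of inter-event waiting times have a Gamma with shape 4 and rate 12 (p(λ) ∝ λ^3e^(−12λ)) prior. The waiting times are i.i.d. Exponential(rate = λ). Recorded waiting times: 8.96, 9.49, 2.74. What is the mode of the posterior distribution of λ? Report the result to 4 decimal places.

λ̂_MAP = 0.1808

The Exponential(rate=λ) likelihood is ∝ λ^n e^(−λΣtᵢ). Here n = 3 and Σtᵢ = 8.96 + 9.49 + 2.74 = 21.19.
Posterior ∝ λ^3e^(−12λ) · λ^3e^(−21.19λ) = λ^6e^(−33.19λ), i.e. Gamma(7, 33.19).
Mode = (a−1)/b = 6/33.19 ≈ 0.1808.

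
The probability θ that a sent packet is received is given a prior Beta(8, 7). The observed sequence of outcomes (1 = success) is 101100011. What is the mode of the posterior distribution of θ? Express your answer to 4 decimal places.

θ̂_MAP = 0.5455

Prior: Beta(8, 7).
Data: 5 successes in 9 trials (from the sequence). The binomial likelihood contributes θ^5(1−θ)^4, so the posterior is Beta(8+5, 7+4) = Beta(13, 11).
For Beta(a, b) with a, b > 1 the mode is (a−1)/(a+b−2) = 12/22 ≈ 0.5455.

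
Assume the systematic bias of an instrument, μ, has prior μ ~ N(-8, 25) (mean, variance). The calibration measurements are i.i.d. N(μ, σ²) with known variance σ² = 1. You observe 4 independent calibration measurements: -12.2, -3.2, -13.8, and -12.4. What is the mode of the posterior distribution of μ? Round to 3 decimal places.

μ̂_MAP = -10.376

n = 4; x̄ = ((-12.2) + (-3.2) + (-13.8) + (-12.4))/4 = -41.6/4 = -10.4.
For a Normal prior and Normal likelihood with known variance, the posterior is Normal; its mode equals its mean, the precision-weighted average.
Prior precision 1/σ₀² = 1/25 = 0.04; data precision n/σ² = 4/1 = 4.
μ̂ = (0.04·(-8) + 4·(-10.4)) / (0.04 + 4) = (-41.92)/4.04 = -1048/101 ≈ -10.376.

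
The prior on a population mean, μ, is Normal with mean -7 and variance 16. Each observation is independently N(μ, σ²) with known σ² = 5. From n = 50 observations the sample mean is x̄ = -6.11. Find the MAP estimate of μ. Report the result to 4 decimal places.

μ̂_MAP = -6.1155

n = 50, x̄ = -6.11.
For a Normal prior and Normal likelihood with known variance, the posterior is Normal; its mode equals its mean, the precision-weighted average.
Prior precision 1/σ₀² = 1/16 = 0.0625; data precision n/σ² = 50/5 = 10.
μ̂ = (0.0625·(-7) + 10·(-6.11)) / (0.0625 + 10) = (-61.5375)/10.0625 = -4923/805 ≈ -6.1155.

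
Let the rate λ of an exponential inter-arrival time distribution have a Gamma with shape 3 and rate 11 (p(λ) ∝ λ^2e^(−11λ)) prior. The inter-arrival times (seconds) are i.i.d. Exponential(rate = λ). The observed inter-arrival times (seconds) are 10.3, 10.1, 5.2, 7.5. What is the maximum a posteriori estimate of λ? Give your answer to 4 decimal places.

λ̂_MAP = 0.1361

The Exponential(rate=λ) likelihood is ∝ λ^n e^(−λΣtᵢ). Here n = 4 and Σtᵢ = 10.3 + 10.1 + 5.2 + 7.5 = 33.1.
Posterior ∝ λ^2e^(−11λ) · λ^4e^(−33.1λ) = λ^6e^(−44.1λ), i.e. Gamma(7, 44.1).
Mode = (a−1)/b = 6/44.1 ≈ 0.1361.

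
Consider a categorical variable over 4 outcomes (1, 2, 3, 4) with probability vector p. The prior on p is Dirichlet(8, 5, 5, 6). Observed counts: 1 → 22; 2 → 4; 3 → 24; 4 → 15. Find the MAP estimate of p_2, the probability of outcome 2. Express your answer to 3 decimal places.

The posterior is Dirichlet(αᵢ + nᵢ) = Dirichlet(30, 9, 29, 21).
For a Dirichlet(a₁,…,a_K) with all aᵢ > 1, the mode has j-th component (aⱼ − 1)/(Σaᵢ − K).
Here Σaᵢ = 89 and K = 4, so p_2 = (9 − 1)/(89 − 4) = 8/85 ≈ 0.094.

MAP estimate: 0.094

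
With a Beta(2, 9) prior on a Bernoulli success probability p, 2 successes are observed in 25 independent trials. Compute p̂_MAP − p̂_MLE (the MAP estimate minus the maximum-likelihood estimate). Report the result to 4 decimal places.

Posterior is Beta(4, 32); MAP = (4−1)/(36−2) = 3/34 ≈ 0.08824.
MLE ignores the prior: p̂_MLE = k/n = 2/25 ≈ 0.08000.
Difference = 3/34 − 2/25 = 7/850 ≈ 0.0082.

MAP − MLE = 0.0082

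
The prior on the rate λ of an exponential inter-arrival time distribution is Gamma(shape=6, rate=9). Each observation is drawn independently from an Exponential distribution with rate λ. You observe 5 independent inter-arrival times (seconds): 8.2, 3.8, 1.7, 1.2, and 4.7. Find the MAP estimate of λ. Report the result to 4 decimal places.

The Exponential(rate=λ) likelihood is ∝ λ^n e^(−λΣtᵢ). Here n = 5 and Σtᵢ = 8.2 + 3.8 + 1.7 + 1.2 + 4.7 = 19.6.
Posterior ∝ λ^5e^(−9λ) · λ^5e^(−19.6λ) = λ^10e^(−28.6λ), i.e. Gamma(11, 28.6).
Mode = (a−1)/b = 10/28.6 ≈ 0.3497.

λ̂_MAP = 0.3497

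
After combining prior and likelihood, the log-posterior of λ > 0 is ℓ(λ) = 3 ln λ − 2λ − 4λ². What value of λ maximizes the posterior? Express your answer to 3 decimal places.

λ̂_MAP = 0.500

ℓ'(λ) = 3/λ − 2 − 8λ. Setting this to zero and multiplying by λ: 8λ² + 2λ − 3 = 0.
λ = (−2 + √(2² + 4·8·3)) / (2·8) = (−2 + √100) / 16 = (−2 + 10)/16 = 1/2.
ℓ''(λ) = −3/λ² − 8 < 0, confirming a maximum.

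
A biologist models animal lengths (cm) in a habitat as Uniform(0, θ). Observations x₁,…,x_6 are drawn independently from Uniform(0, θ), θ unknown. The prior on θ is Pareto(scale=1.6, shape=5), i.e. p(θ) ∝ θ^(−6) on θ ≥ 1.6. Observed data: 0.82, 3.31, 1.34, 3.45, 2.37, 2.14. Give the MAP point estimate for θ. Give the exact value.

θ̂_MAP = 3.45

The Uniform(0, θ) likelihood is θ^(−n) for θ ≥ max(xᵢ), zero otherwise. Here max(xᵢ) = 3.45.
Posterior ∝ θ^(−6) · θ^(−6) = θ^(−12) on θ ≥ max(1.6, 3.45) = 3.45.
This density is strictly decreasing in θ, so the posterior mode lies at the lower boundary of the support.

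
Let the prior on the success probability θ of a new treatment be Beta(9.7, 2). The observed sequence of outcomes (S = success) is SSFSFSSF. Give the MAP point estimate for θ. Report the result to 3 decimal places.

θ̂_MAP = 0.774

Prior: Beta(9.7, 2).
Data: 5 successes in 8 trials (from the sequence). The binomial likelihood contributes θ^5(1−θ)^3, so the posterior is Beta(9.7+5, 2+3) = Beta(14.7, 5).
For Beta(a, b) with a, b > 1 the mode is (a−1)/(a+b−2) = 13.7/17.7 ≈ 0.774.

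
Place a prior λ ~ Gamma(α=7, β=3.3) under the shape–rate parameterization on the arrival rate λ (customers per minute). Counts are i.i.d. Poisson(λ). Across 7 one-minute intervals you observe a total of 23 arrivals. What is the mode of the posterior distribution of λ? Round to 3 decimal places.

λ̂_MAP = 2.816

Σxᵢ = 23, n = 7.
Posterior ∝ λ^6e^(−3.3λ) · λ^23e^(−7λ) = λ^29e^(−10.3λ), i.e. Gamma(shape=30, rate=10.3).
The mode of a Gamma(a, b) with a ≥ 1 (shape–rate) is (a−1)/b = 29/10.3 ≈ 2.816.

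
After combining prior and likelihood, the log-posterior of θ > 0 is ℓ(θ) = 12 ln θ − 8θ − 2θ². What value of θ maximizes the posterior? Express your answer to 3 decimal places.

θ̂_MAP = 1.000

ℓ'(θ) = 12/θ − 8 − 4θ. Setting this to zero and multiplying by θ: 4θ² + 8θ − 12 = 0.
θ = (−8 + √(8² + 4·4·12)) / (2·4) = (−8 + √256) / 8 = (−8 + 16)/8 = 1.
ℓ''(θ) = −12/θ² − 4 < 0, confirming a maximum.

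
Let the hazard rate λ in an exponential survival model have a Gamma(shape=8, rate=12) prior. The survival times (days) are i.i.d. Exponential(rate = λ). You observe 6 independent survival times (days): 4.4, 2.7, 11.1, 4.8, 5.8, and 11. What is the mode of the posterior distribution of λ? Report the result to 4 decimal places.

The Exponential(rate=λ) likelihood is ∝ λ^n e^(−λΣtᵢ). Here n = 6 and Σtᵢ = 4.4 + 2.7 + 11.1 + 4.8 + 5.8 + 11 = 39.8.
Posterior ∝ λ^7e^(−12λ) · λ^6e^(−39.8λ) = λ^13e^(−51.8λ), i.e. Gamma(14, 51.8).
Mode = (a−1)/b = 13/51.8 ≈ 0.2510.

λ̂_MAP = 0.2510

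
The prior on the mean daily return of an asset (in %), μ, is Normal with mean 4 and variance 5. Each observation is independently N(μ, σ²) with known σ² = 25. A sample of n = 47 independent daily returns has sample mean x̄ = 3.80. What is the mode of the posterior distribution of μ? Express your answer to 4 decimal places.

n = 47, x̄ = 3.80.
For a Normal prior and Normal likelihood with known variance, the posterior is Normal; its mode equals its mean, the precision-weighted average.
Prior precision 1/σ₀² = 1/5 = 0.2; data precision n/σ² = 47/25 = 1.88.
μ̂ = (0.2·4 + 1.88·3.8) / (0.2 + 1.88) = 7.944/2.08 = 993/260 ≈ 3.8192.

μ̂_MAP = 3.8192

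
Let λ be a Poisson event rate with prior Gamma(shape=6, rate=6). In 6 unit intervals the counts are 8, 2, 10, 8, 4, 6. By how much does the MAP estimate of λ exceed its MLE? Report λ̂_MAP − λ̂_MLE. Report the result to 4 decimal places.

MAP − MLE = -2.7500

Σxᵢ = 38. Posterior is Gamma(44, 12); MAP = (44−1)/12 = 43/12 ≈ 3.58333.
MLE = x̄ = 38/6 ≈ 6.33333.
Difference = 43/12 − 38/6 = -11/4 ≈ -2.7500.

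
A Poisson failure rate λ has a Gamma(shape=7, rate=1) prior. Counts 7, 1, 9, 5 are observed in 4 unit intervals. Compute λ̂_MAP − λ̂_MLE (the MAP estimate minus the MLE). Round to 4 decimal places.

MAP − MLE = 0.1000

Σxᵢ = 22. Posterior is Gamma(29, 5); MAP = (29−1)/5 = 28/5 ≈ 5.60000.
MLE = x̄ = 22/4 ≈ 5.50000.
Difference = 28/5 − 22/4 = 1/10 ≈ 0.1000.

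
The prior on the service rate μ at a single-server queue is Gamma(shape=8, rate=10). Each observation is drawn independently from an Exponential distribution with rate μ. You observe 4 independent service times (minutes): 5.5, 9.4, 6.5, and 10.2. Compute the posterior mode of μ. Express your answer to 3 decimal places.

μ̂_MAP = 0.264

The Exponential(rate=μ) likelihood is ∝ μ^n e^(−μΣtᵢ). Here n = 4 and Σtᵢ = 5.5 + 9.4 + 6.5 + 10.2 = 31.6.
Posterior ∝ μ^7e^(−10μ) · μ^4e^(−31.6μ) = μ^11e^(−41.6μ), i.e. Gamma(12, 41.6).
Mode = (a−1)/b = 11/41.6 ≈ 0.264.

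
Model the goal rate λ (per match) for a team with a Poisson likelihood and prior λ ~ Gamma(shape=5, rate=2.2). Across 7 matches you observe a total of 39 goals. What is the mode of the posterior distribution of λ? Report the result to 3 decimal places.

Σxᵢ = 39, n = 7.
Posterior ∝ λ^4e^(−2.2λ) · λ^39e^(−7λ) = λ^43e^(−9.2λ), i.e. Gamma(shape=44, rate=9.2).
The mode of a Gamma(a, b) with a ≥ 1 (shape–rate) is (a−1)/b = 43/9.2 ≈ 4.674.

λ̂_MAP = 4.674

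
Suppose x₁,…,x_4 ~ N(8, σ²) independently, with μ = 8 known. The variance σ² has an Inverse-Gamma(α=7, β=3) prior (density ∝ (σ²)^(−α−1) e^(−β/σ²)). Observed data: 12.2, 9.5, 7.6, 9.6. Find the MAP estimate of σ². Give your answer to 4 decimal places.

Sum of squared deviations about the known mean: SS = (12.2−8)² + (9.5−8)² + (7.6−8)² + (9.6−8)² = 22.61.
The Normal likelihood contributes (σ²)^(−n/2) exp(−SS/(2σ²)), so the posterior is Inverse-Gamma(α + n/2, β + SS/2) = Inverse-Gamma(9, 14.305).
The mode of Inverse-Gamma(a, b) is b/(a+1) = 14.305/10 ≈ 1.4305.

σ̂²_MAP = 1.4305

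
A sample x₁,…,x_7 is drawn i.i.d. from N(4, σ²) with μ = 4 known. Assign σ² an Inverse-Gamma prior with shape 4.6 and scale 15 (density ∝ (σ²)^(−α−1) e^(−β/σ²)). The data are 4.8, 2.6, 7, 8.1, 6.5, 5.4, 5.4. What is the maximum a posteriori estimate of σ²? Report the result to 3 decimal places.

σ̂²_MAP = 3.768

Sum of squared deviations about the known mean: SS = (4.8−4)² + (2.6−4)² + (7−4)² + (8.1−4)² + (6.5−4)² + (5.4−4)² + (5.4−4)² = 38.58.
The Normal likelihood contributes (σ²)^(−n/2) exp(−SS/(2σ²)), so the posterior is Inverse-Gamma(α + n/2, β + SS/2) = Inverse-Gamma(8.1, 34.29).
The mode of Inverse-Gamma(a, b) is b/(a+1) = 34.29/9.1 ≈ 3.768.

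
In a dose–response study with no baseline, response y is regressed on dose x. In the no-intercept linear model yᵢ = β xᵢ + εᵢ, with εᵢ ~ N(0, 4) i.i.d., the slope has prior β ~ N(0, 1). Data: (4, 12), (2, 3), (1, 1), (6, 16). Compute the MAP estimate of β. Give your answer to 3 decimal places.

log p(β | y) = −Σ(yᵢ − βxᵢ)²/(2·4) − β²/(2·1) + const.
Setting the derivative to zero: Σxᵢ(yᵢ − βxᵢ)/4 − β/1 = 0, so β = Σxᵢyᵢ / (Σxᵢ² + σ²/τ²).
Σxᵢyᵢ = 4·12 + 2·3 + 1·1 + 6·16 = 151; Σxᵢ² = 57; σ²/τ² = 4.
β̂_MAP = 151 / (57 + 4) = 151/61 ≈ 2.475.

β̂_MAP = 2.475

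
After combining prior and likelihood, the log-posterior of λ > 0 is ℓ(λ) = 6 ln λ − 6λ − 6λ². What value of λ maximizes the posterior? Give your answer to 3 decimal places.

ℓ'(λ) = 6/λ − 6 − 12λ. Setting this to zero and multiplying by λ: 12λ² + 6λ − 6 = 0.
λ = (−6 + √(6² + 4·12·6)) / (2·12) = (−6 + √324) / 24 = (−6 + 18)/24 = 1/2.
ℓ''(λ) = −6/λ² − 12 < 0, confirming a maximum.

λ̂_MAP = 0.500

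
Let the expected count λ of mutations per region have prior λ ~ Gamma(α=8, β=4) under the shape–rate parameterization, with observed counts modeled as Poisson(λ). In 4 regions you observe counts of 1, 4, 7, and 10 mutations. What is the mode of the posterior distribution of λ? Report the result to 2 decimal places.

Σxᵢ = 1+4+7+10 = 22, with n = 4.
Posterior ∝ λ^7e^(−4λ) · λ^22e^(−4λ) = λ^29e^(−8λ), i.e. Gamma(shape=30, rate=8).
The mode of a Gamma(a, b) with a ≥ 1 (shape–rate) is (a−1)/b = 29/8 ≈ 3.63.

λ̂_MAP = 3.63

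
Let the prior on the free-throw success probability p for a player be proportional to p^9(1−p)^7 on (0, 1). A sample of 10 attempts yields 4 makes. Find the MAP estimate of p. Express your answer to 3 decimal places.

The prior density ∝ p^9(1−p)^7 is the kernel of Beta(10, 8).
Data: 4 successes in 10 trials. The binomial likelihood contributes p^4(1−p)^6, so the posterior is Beta(10+4, 8+6) = Beta(14, 14).
For Beta(a, b) with a, b > 1 the mode is (a−1)/(a+b−2) = 13/26 ≈ 0.500.

p̂_MAP = 0.500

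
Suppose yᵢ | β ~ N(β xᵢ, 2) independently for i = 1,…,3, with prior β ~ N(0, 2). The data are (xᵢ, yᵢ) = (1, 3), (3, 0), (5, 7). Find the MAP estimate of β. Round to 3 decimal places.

log p(β | y) = −Σ(yᵢ − βxᵢ)²/(2·2) − β²/(2·2) + const.
Setting the derivative to zero: Σxᵢ(yᵢ − βxᵢ)/2 − β/2 = 0, so β = Σxᵢyᵢ / (Σxᵢ² + σ²/τ²).
Σxᵢyᵢ = 1·3 + 3·0 + 5·7 = 38; Σxᵢ² = 35; σ²/τ² = 1.
β̂_MAP = 38 / (35 + 1) = 38/36 ≈ 1.056.

β̂_MAP = 1.056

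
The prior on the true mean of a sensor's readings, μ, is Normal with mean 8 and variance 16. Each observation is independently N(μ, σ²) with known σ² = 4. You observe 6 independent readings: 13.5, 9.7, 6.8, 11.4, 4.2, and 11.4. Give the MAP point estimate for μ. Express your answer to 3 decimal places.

μ̂_MAP = 9.440

n = 6; x̄ = (13.5 + 9.7 + 6.8 + 11.4 + 4.2 + 11.4)/6 = 57/6 = 9.5.
For a Normal prior and Normal likelihood with known variance, the posterior is Normal; its mode equals its mean, the precision-weighted average.
Prior precision 1/σ₀² = 1/16 = 0.0625; data precision n/σ² = 6/4 = 1.5.
μ̂ = (0.0625·8 + 1.5·9.5) / (0.0625 + 1.5) = 14.75/1.5625 = 9.440.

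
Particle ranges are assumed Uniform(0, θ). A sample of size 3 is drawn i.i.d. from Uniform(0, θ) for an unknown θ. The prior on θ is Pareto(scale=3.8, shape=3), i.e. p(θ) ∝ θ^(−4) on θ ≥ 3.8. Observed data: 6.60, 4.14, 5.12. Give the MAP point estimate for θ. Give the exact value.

The Uniform(0, θ) likelihood is θ^(−n) for θ ≥ max(xᵢ), zero otherwise. Here max(xᵢ) = 6.60.
Posterior ∝ θ^(−4) · θ^(−3) = θ^(−7) on θ ≥ max(3.8, 6.60) = 6.60.
This density is strictly decreasing in θ, so the posterior mode lies at the lower boundary of the support.

θ̂_MAP = 6.60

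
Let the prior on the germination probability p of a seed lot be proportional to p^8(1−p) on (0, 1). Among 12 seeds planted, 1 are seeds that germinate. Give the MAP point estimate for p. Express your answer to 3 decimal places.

p̂_MAP = 0.429

The prior density ∝ p^8(1−p)^1 is the kernel of Beta(9, 2).
Data: 1 success in 12 trials. The binomial likelihood contributes p(1−p)^11, so the posterior is Beta(9+1, 2+11) = Beta(10, 13).
For Beta(a, b) with a, b > 1 the mode is (a−1)/(a+b−2) = 9/21 ≈ 0.429.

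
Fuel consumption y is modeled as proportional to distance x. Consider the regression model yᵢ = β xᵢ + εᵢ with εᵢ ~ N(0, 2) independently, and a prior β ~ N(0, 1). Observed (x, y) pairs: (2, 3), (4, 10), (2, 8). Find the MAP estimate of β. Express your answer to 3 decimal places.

β̂_MAP = 2.385

log p(β | y) = −Σ(yᵢ − βxᵢ)²/(2·2) − β²/(2·1) + const.
Setting the derivative to zero: Σxᵢ(yᵢ − βxᵢ)/2 − β/1 = 0, so β = Σxᵢyᵢ / (Σxᵢ² + σ²/τ²).
Σxᵢyᵢ = 2·3 + 4·10 + 2·8 = 62; Σxᵢ² = 24; σ²/τ² = 2.
β̂_MAP = 62 / (24 + 2) = 62/26 ≈ 2.385.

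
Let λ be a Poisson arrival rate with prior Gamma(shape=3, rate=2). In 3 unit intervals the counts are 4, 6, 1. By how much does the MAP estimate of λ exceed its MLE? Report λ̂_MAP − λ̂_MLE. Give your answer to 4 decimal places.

MAP − MLE = -1.0667

Σxᵢ = 11. Posterior is Gamma(14, 5); MAP = (14−1)/5 = 13/5 ≈ 2.60000.
MLE = x̄ = 11/3 ≈ 3.66667.
Difference = 13/5 − 11/3 = -16/15 ≈ -1.0667.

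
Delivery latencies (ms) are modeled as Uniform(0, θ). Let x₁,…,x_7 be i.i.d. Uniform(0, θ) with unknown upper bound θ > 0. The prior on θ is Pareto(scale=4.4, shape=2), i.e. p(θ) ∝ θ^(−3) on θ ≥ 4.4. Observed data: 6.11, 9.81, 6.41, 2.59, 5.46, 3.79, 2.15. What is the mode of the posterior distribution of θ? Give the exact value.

θ̂_MAP = 9.81

The Uniform(0, θ) likelihood is θ^(−n) for θ ≥ max(xᵢ), zero otherwise. Here max(xᵢ) = 9.81.
Posterior ∝ θ^(−3) · θ^(−7) = θ^(−10) on θ ≥ max(4.4, 9.81) = 9.81.
This density is strictly decreasing in θ, so the posterior mode lies at the lower boundary of the support.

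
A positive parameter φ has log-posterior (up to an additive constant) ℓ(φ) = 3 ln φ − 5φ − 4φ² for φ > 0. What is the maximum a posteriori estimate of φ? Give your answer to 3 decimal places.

φ̂_MAP = 0.375

ℓ'(φ) = 3/φ − 5 − 8φ. Setting this to zero and multiplying by φ: 8φ² + 5φ − 3 = 0.
φ = (−5 + √(5² + 4·8·3)) / (2·8) = (−5 + √121) / 16 = (−5 + 11)/16 = 3/8.
ℓ''(φ) = −3/φ² − 8 < 0, confirming a maximum.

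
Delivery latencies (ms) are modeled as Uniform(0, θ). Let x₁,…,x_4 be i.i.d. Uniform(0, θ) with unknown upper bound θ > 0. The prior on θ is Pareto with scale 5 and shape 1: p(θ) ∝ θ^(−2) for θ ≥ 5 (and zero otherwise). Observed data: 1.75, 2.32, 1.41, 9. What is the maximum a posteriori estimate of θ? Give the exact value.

The Uniform(0, θ) likelihood is θ^(−n) for θ ≥ max(xᵢ), zero otherwise. Here max(xᵢ) = 9.
Posterior ∝ θ^(−2) · θ^(−4) = θ^(−6) on θ ≥ max(5, 9) = 9.
This density is strictly decreasing in θ, so the posterior mode lies at the lower boundary of the support.

θ̂_MAP = 9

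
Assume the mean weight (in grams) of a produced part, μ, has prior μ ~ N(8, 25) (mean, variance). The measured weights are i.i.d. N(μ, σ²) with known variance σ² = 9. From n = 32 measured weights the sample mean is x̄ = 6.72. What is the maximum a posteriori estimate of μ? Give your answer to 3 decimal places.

n = 32, x̄ = 6.72.
For a Normal prior and Normal likelihood with known variance, the posterior is Normal; its mode equals its mean, the precision-weighted average.
Prior precision 1/σ₀² = 1/25 = 0.04; data precision n/σ² = 32/9.
μ̂ = (0.04·8 + (32/9)·6.72) / (0.04 + 32/9) = (1816/75)/(809/225) = 5448/809 ≈ 6.734.

μ̂_MAP = 6.734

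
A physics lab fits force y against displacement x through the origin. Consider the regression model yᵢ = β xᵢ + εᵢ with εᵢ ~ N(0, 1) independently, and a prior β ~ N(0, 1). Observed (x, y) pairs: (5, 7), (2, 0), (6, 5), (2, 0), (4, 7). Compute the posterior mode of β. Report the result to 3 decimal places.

log p(β | y) = −Σ(yᵢ − βxᵢ)²/(2·1) − β²/(2·1) + const.
Setting the derivative to zero: Σxᵢ(yᵢ − βxᵢ)/1 − β/1 = 0, so β = Σxᵢyᵢ / (Σxᵢ² + σ²/τ²).
Σxᵢyᵢ = 5·7 + 2·0 + 6·5 + 2·0 + 4·7 = 93; Σxᵢ² = 85; σ²/τ² = 1.
β̂_MAP = 93 / (85 + 1) = 93/86 ≈ 1.081.

β̂_MAP = 1.081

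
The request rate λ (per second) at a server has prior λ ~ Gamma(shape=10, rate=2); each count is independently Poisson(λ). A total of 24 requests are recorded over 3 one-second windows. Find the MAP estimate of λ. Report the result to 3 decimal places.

Σxᵢ = 24, n = 3.
Posterior ∝ λ^9e^(−2λ) · λ^24e^(−3λ) = λ^33e^(−5λ), i.e. Gamma(shape=34, rate=5).
The mode of a Gamma(a, b) with a ≥ 1 (shape–rate) is (a−1)/b = 33/5 ≈ 6.600.

λ̂_MAP = 6.600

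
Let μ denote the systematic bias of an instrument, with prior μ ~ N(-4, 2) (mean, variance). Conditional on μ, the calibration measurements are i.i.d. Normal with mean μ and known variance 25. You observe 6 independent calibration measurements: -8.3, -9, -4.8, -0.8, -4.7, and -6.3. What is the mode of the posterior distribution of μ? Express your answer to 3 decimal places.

n = 6; x̄ = ((-8.3) + (-9) + (-4.8) + (-0.8) + (-4.7) + (-6.3))/6 = -33.9/6 = -5.65.
For a Normal prior and Normal likelihood with known variance, the posterior is Normal; its mode equals its mean, the precision-weighted average.
Prior precision 1/σ₀² = 1/2 = 0.5; data precision n/σ² = 6/25 = 0.24.
μ̂ = (0.5·(-4) + 0.24·(-5.65)) / (0.5 + 0.24) = (-3.356)/0.74 = -839/185 ≈ -4.535.

μ̂_MAP = -4.535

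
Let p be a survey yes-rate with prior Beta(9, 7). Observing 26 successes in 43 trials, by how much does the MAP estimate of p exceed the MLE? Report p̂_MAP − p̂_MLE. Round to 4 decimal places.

Posterior is Beta(35, 24); MAP = (35−1)/(59−2) = 34/57 ≈ 0.59649.
MLE ignores the prior: p̂_MLE = k/n = 26/43 ≈ 0.60465.
Difference = 34/57 − 26/43 = -20/2451 ≈ -0.0082.

MAP − MLE = -0.0082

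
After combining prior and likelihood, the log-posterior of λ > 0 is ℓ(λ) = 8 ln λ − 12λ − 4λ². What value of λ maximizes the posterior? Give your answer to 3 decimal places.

ℓ'(λ) = 8/λ − 12 − 8λ. Setting this to zero and multiplying by λ: 8λ² + 12λ − 8 = 0.
λ = (−12 + √(12² + 4·8·8)) / (2·8) = (−12 + √400) / 16 = (−12 + 20)/16 = 1/2.
ℓ''(λ) = −8/λ² − 8 < 0, confirming a maximum.

λ̂_MAP = 0.500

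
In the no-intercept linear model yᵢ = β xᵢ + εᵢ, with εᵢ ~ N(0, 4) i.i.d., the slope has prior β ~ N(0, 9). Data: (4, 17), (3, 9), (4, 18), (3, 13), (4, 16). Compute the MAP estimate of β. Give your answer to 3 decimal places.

log p(β | y) = −Σ(yᵢ − βxᵢ)²/(2·4) − β²/(2·9) + const.
Setting the derivative to zero: Σxᵢ(yᵢ − βxᵢ)/4 − β/9 = 0, so β = Σxᵢyᵢ / (Σxᵢ² + σ²/τ²).
Σxᵢyᵢ = 4·17 + 3·9 + 4·18 + 3·13 + 4·16 = 270; Σxᵢ² = 66; σ²/τ² = 4/9.
β̂_MAP = 270 / (66 + 4/9) = 270/(598/9) = 1215/299 ≈ 4.064.

β̂_MAP = 4.064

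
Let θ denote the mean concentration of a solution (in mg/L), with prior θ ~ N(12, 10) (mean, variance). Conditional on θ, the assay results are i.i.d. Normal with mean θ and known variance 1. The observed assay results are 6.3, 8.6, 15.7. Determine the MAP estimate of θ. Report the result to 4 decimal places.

n = 3; x̄ = (6.3 + 8.6 + 15.7)/3 = 30.6/3 = 10.2.
For a Normal prior and Normal likelihood with known variance, the posterior is Normal; its mode equals its mean, the precision-weighted average.
Prior precision 1/σ₀² = 1/10 = 0.1; data precision n/σ² = 3/1 = 3.
θ̂ = (0.1·12 + 3·10.2) / (0.1 + 3) = 31.8/3.1 = 318/31 ≈ 10.2581.

θ̂_MAP = 10.2581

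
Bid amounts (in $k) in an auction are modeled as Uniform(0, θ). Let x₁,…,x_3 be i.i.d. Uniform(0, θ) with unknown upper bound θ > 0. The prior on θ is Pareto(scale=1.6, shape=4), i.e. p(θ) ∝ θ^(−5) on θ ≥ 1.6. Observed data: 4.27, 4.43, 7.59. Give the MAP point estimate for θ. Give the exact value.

The Uniform(0, θ) likelihood is θ^(−n) for θ ≥ max(xᵢ), zero otherwise. Here max(xᵢ) = 7.59.
Posterior ∝ θ^(−5) · θ^(−3) = θ^(−8) on θ ≥ max(1.6, 7.59) = 7.59.
This density is strictly decreasing in θ, so the posterior mode lies at the lower boundary of the support.

θ̂_MAP = 7.59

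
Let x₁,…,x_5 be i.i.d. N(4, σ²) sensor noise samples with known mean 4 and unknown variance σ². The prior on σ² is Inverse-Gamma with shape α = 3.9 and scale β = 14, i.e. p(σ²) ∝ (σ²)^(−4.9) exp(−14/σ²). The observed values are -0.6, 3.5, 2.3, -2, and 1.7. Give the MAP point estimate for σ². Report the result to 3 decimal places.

Sum of squared deviations about the known mean: SS = (-0.6−4)² + (3.5−4)² + (2.3−4)² + (-2−4)² + (1.7−4)² = 65.59.
The Normal likelihood contributes (σ²)^(−n/2) exp(−SS/(2σ²)), so the posterior is Inverse-Gamma(α + n/2, β + SS/2) = Inverse-Gamma(6.4, 46.795).
The mode of Inverse-Gamma(a, b) is b/(a+1) = 46.795/7.4 ≈ 6.324.

σ̂²_MAP = 6.324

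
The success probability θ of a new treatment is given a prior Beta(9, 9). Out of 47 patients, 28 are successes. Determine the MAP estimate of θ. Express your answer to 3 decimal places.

Prior: Beta(9, 9).
Data: 28 successes in 47 trials. The binomial likelihood contributes θ^28(1−θ)^19, so the posterior is Beta(9+28, 9+19) = Beta(37, 28).
For Beta(a, b) with a, b > 1 the mode is (a−1)/(a+b−2) = 36/63 ≈ 0.571.

θ̂_MAP = 0.571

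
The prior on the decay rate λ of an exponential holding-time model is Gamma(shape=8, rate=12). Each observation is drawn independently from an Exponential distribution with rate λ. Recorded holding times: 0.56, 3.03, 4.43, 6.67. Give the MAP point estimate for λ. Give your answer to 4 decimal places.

λ̂_MAP = 0.4121

The Exponential(rate=λ) likelihood is ∝ λ^n e^(−λΣtᵢ). Here n = 4 and Σtᵢ = 0.56 + 3.03 + 4.43 + 6.67 = 14.69.
Posterior ∝ λ^7e^(−12λ) · λ^4e^(−14.69λ) = λ^11e^(−26.69λ), i.e. Gamma(12, 26.69).
Mode = (a−1)/b = 11/26.69 ≈ 0.4121.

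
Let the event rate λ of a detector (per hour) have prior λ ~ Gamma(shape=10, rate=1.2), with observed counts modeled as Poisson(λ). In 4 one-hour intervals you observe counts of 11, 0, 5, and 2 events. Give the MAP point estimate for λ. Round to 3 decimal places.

Σxᵢ = 11+0+5+2 = 18, with n = 4.
Posterior ∝ λ^9e^(−1.2λ) · λ^18e^(−4λ) = λ^27e^(−5.2λ), i.e. Gamma(shape=28, rate=5.2).
The mode of a Gamma(a, b) with a ≥ 1 (shape–rate) is (a−1)/b = 27/5.2 ≈ 5.192.

λ̂_MAP = 5.192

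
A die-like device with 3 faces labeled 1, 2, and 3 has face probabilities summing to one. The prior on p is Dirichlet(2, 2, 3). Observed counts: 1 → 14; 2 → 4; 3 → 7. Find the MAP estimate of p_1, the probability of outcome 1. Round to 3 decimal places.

The posterior is Dirichlet(αᵢ + nᵢ) = Dirichlet(16, 6, 10).
For a Dirichlet(a₁,…,a_K) with all aᵢ > 1, the mode has j-th component (aⱼ − 1)/(Σaᵢ − K).
Here Σaᵢ = 32 and K = 3, so p_1 = (16 − 1)/(32 − 3) = 15/29 ≈ 0.517.

MAP estimate: 0.517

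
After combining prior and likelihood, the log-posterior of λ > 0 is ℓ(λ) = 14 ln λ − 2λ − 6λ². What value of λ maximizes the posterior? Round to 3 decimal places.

λ̂_MAP = 1.000

ℓ'(λ) = 14/λ − 2 − 12λ. Setting this to zero and multiplying by λ: 12λ² + 2λ − 14 = 0.
λ = (−2 + √(2² + 4·12·14)) / (2·12) = (−2 + √676) / 24 = (−2 + 26)/24 = 1.
ℓ''(λ) = −14/λ² − 12 < 0, confirming a maximum.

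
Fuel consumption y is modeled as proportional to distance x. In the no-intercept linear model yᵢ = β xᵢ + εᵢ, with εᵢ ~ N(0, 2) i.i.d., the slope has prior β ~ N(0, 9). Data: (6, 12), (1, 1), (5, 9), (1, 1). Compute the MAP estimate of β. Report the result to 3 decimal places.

β̂_MAP = 1.882

log p(β | y) = −Σ(yᵢ − βxᵢ)²/(2·2) − β²/(2·9) + const.
Setting the derivative to zero: Σxᵢ(yᵢ − βxᵢ)/2 − β/9 = 0, so β = Σxᵢyᵢ / (Σxᵢ² + σ²/τ²).
Σxᵢyᵢ = 6·12 + 1·1 + 5·9 + 1·1 = 119; Σxᵢ² = 63; σ²/τ² = 2/9.
β̂_MAP = 119 / (63 + 2/9) = 119/(569/9) = 1071/569 ≈ 1.882.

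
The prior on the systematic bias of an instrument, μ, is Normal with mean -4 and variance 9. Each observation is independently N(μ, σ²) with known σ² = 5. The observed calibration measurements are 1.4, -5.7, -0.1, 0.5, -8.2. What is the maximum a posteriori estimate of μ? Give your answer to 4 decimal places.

μ̂_MAP = -2.5780

n = 5; x̄ = (1.4 + (-5.7) + (-0.1) + 0.5 + (-8.2))/5 = -12.1/5 = -2.42.
For a Normal prior and Normal likelihood with known variance, the posterior is Normal; its mode equals its mean, the precision-weighted average.
Prior precision 1/σ₀² = 1/9; data precision n/σ² = 5/5 = 1.
μ̂ = ((1/9)·(-4) + 1·(-2.42)) / (1/9 + 1) = (-1289/450)/(10/9) = -2.5780.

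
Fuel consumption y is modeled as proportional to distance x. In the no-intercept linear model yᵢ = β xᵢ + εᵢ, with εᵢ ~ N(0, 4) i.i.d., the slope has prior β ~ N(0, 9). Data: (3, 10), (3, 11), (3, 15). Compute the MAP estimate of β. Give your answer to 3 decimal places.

log p(β | y) = −Σ(yᵢ − βxᵢ)²/(2·4) − β²/(2·9) + const.
Setting the derivative to zero: Σxᵢ(yᵢ − βxᵢ)/4 − β/9 = 0, so β = Σxᵢyᵢ / (Σxᵢ² + σ²/τ²).
Σxᵢyᵢ = 3·10 + 3·11 + 3·15 = 108; Σxᵢ² = 27; σ²/τ² = 4/9.
β̂_MAP = 108 / (27 + 4/9) = 108/(247/9) = 972/247 ≈ 3.935.

β̂_MAP = 3.935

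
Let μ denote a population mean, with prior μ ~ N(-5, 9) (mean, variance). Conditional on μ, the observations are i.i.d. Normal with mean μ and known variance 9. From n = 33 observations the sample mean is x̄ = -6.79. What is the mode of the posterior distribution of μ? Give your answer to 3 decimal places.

μ̂_MAP = -6.737

n = 33, x̄ = -6.79.
For a Normal prior and Normal likelihood with known variance, the posterior is Normal; its mode equals its mean, the precision-weighted average.
Prior precision 1/σ₀² = 1/9; data precision n/σ² = 33/9 = 11/3.
μ̂ = ((1/9)·(-5) + (11/3)·(-6.79)) / (1/9 + 11/3) = (-22907/900)/(34/9) = -22907/3400 ≈ -6.737.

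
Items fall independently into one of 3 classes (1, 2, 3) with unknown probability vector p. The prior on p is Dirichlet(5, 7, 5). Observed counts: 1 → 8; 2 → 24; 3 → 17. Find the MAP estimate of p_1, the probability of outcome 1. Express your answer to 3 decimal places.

The posterior is Dirichlet(αᵢ + nᵢ) = Dirichlet(13, 31, 22).
For a Dirichlet(a₁,…,a_K) with all aᵢ > 1, the mode has j-th component (aⱼ − 1)/(Σaᵢ − K).
Here Σaᵢ = 66 and K = 3, so p_1 = (13 − 1)/(66 − 3) = 12/63 ≈ 0.190.

MAP estimate: 0.190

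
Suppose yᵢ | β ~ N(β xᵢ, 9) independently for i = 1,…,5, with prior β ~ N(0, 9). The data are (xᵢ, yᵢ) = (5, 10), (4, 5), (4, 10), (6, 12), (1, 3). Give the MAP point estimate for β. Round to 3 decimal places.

log p(β | y) = −Σ(yᵢ − βxᵢ)²/(2·9) − β²/(2·9) + const.
Setting the derivative to zero: Σxᵢ(yᵢ − βxᵢ)/9 − β/9 = 0, so β = Σxᵢyᵢ / (Σxᵢ² + σ²/τ²).
Σxᵢyᵢ = 5·10 + 4·5 + 4·10 + 6·12 + 1·3 = 185; Σxᵢ² = 94; σ²/τ² = 1.
β̂_MAP = 185 / (94 + 1) = 185/95 ≈ 1.947.

β̂_MAP = 1.947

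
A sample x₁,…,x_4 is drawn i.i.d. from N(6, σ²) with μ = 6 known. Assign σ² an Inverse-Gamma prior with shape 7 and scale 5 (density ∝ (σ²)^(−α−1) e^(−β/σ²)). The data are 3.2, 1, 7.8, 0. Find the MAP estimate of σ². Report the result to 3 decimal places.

σ̂²_MAP = 4.104

Sum of squared deviations about the known mean: SS = (3.2−6)² + (1−6)² + (7.8−6)² + (0−6)² = 72.08.
The Normal likelihood contributes (σ²)^(−n/2) exp(−SS/(2σ²)), so the posterior is Inverse-Gamma(α + n/2, β + SS/2) = Inverse-Gamma(9, 41.04).
The mode of Inverse-Gamma(a, b) is b/(a+1) = 41.04/10 ≈ 4.104.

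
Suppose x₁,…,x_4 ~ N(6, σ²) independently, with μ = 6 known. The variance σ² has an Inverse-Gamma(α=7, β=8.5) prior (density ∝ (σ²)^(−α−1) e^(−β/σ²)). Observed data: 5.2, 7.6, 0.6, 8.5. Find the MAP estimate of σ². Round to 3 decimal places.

σ̂²_MAP = 2.781

Sum of squared deviations about the known mean: SS = (5.2−6)² + (7.6−6)² + (0.6−6)² + (8.5−6)² = 38.61.
The Normal likelihood contributes (σ²)^(−n/2) exp(−SS/(2σ²)), so the posterior is Inverse-Gamma(α + n/2, β + SS/2) = Inverse-Gamma(9, 27.805).
The mode of Inverse-Gamma(a, b) is b/(a+1) = 27.805/10 ≈ 2.781.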